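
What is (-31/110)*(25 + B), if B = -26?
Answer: 31/110 ≈ 0.28182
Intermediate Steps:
(-31/110)*(25 + B) = (-31/110)*(25 - 26) = -31*1/110*(-1) = -31/110*(-1) = 31/110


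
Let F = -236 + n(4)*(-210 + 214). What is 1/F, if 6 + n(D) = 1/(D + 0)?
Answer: -1/259 ≈ -0.0038610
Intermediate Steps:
n(D) = -6 + 1/D (n(D) = -6 + 1/(D + 0) = -6 + 1/D)
F = -259 (F = -236 + (-6 + 1/4)*(-210 + 214) = -236 + (-6 + ¼)*4 = -236 - 23/4*4 = -236 - 23 = -259)
1/F = 1/(-259) = -1/259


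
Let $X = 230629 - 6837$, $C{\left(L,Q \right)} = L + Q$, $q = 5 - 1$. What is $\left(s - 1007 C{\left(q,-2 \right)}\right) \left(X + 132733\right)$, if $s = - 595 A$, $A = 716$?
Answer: $-152604821850$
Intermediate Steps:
$q = 4$ ($q = 5 - 1 = 4$)
$X = 223792$
$s = -426020$ ($s = \left(-595\right) 716 = -426020$)
$\left(s - 1007 C{\left(q,-2 \right)}\right) \left(X + 132733\right) = \left(-426020 - 1007 \left(4 - 2\right)\right) \left(223792 + 132733\right) = \left(-426020 - 2014\right) 356525 = \left(-428034\right) 356525 = -152604821850$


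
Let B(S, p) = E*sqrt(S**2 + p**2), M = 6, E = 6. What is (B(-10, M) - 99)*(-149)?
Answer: 14751 - 1788*sqrt(34) ≈ 4325.3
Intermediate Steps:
B(S, p) = 6*sqrt(S**2 + p**2)
(B(-10, M) - 99)*(-149) = (6*sqrt((-10)**2 + 6**2) - 99)*(-149) = (6*sqrt(100 + 36) - 99)*(-149) = (6*sqrt(136) - 99)*(-149) = (6*(2*sqrt(34)) - 99)*(-149) = (12*sqrt(34) - 99)*(-149) = (-99 + 12*sqrt(34))*(-149) = 14751 - 1788*sqrt(34)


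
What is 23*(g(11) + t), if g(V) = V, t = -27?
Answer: -368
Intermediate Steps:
23*(g(11) + t) = 23*(11 - 27) = 23*(-16) = -368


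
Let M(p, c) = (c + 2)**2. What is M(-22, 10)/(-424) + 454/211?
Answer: 20264/11183 ≈ 1.8120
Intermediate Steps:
M(p, c) = (2 + c)**2
M(-22, 10)/(-424) + 454/211 = (2 + 10)**2/(-424) + 454/211 = 12**2*(-1/424) + 454*(1/211) = 144*(-1/424) + 454/211 = -18/53 + 454/211 = 20264/11183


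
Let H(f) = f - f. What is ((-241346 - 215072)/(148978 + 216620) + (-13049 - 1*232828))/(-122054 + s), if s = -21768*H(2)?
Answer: 1182797314/587140767 ≈ 2.0145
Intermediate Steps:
H(f) = 0
s = 0 (s = -21768*0 = 0)
((-241346 - 215072)/(148978 + 216620) + (-13049 - 1*232828))/(-122054 + s) = ((-241346 - 215072)/(148978 + 216620) + (-13049 - 1*232828))/(-122054 + 0) = (-456418/365598 + (-13049 - 232828))/(-122054) = (-456418*1/365598 - 245877)*(-1/122054) = (-12011/9621 - 245877)*(-1/122054) = -2365594628/9621*(-1/122054) = 1182797314/587140767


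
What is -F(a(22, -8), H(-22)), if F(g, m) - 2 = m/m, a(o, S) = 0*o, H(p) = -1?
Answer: -3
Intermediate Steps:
a(o, S) = 0
F(g, m) = 3 (F(g, m) = 2 + m/m = 2 + 1 = 3)
-F(a(22, -8), H(-22)) = -1*3 = -3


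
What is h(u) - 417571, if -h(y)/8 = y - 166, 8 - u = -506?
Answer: -420355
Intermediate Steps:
u = 514 (u = 8 - 1*(-506) = 8 + 506 = 514)
h(y) = 1328 - 8*y (h(y) = -8*(y - 166) = -8*(-166 + y) = 1328 - 8*y)
h(u) - 417571 = (1328 - 8*514) - 417571 = (1328 - 4112) - 417571 = -2784 - 417571 = -420355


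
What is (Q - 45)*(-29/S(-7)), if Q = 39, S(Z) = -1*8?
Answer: -87/4 ≈ -21.750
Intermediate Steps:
S(Z) = -8
(Q - 45)*(-29/S(-7)) = (39 - 45)*(-29/(-8)) = -(-174)*(-1)/8 = -6*29/8 = -87/4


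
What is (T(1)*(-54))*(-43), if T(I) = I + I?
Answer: 4644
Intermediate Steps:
T(I) = 2*I
(T(1)*(-54))*(-43) = ((2*1)*(-54))*(-43) = (2*(-54))*(-43) = -108*(-43) = 4644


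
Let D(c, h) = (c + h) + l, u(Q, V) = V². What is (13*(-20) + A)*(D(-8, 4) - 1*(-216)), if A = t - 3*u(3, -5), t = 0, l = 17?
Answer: -76715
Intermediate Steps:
A = -75 (A = 0 - 3*(-5)² = 0 - 3*25 = 0 - 75 = -75)
D(c, h) = 17 + c + h (D(c, h) = (c + h) + 17 = 17 + c + h)
(13*(-20) + A)*(D(-8, 4) - 1*(-216)) = (13*(-20) - 75)*((17 - 8 + 4) - 1*(-216)) = (-260 - 75)*(13 + 216) = -335*229 = -76715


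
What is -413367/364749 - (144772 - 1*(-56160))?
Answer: -24430053145/121583 ≈ -2.0093e+5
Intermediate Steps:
-413367/364749 - (144772 - 1*(-56160)) = -413367*1/364749 - (144772 + 56160) = -137789/121583 - 1*200932 = -137789/121583 - 200932 = -24430053145/121583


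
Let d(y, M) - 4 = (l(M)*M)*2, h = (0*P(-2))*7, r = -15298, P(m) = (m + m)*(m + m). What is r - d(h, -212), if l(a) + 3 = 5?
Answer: -14454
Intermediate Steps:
P(m) = 4*m² (P(m) = (2*m)*(2*m) = 4*m²)
l(a) = 2 (l(a) = -3 + 5 = 2)
h = 0 (h = (0*(4*(-2)²))*7 = (0*(4*4))*7 = (0*16)*7 = 0*7 = 0)
d(y, M) = 4 + 4*M (d(y, M) = 4 + (2*M)*2 = 4 + 4*M)
r - d(h, -212) = -15298 - (4 + 4*(-212)) = -15298 - (4 - 848) = -15298 - 1*(-844) = -15298 + 844 = -14454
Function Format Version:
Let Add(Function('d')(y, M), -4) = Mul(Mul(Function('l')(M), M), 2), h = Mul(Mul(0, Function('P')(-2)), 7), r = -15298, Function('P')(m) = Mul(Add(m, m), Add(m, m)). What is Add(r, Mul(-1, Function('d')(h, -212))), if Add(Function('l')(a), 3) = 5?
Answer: -14454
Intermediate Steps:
Function('P')(m) = Mul(4, Pow(m, 2)) (Function('P')(m) = Mul(Mul(2, m), Mul(2, m)) = Mul(4, Pow(m, 2)))
Function('l')(a) = 2 (Function('l')(a) = Add(-3, 5) = 2)
h = 0 (h = Mul(Mul(0, Mul(4, Pow(-2, 2))), 7) = Mul(Mul(0, Mul(4, 4)), 7) = Mul(Mul(0, 16), 7) = Mul(0, 7) = 0)
Function('d')(y, M) = Add(4, Mul(4, M)) (Function('d')(y, M) = Add(4, Mul(Mul(2, M), 2)) = Add(4, Mul(4, M)))
Add(r, Mul(-1, Function('d')(h, -212))) = Add(-15298, Mul(-1, Add(4, Mul(4, -212)))) = Add(-15298, Mul(-1, Add(4, -848))) = Add(-15298, Mul(-1, -844)) = Add(-15298, 844) = -14454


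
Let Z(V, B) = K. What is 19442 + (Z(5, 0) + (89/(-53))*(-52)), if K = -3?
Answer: 1034895/53 ≈ 19526.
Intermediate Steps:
Z(V, B) = -3
19442 + (Z(5, 0) + (89/(-53))*(-52)) = 19442 + (-3 + (89/(-53))*(-52)) = 19442 + (-3 + (89*(-1/53))*(-52)) = 19442 + (-3 - 89/53*(-52)) = 19442 + (-3 + 4628/53) = 19442 + 4469/53 = 1034895/53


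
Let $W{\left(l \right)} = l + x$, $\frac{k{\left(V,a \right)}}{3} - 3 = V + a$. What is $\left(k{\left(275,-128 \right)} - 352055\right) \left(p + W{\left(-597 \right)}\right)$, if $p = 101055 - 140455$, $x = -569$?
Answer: $14263208430$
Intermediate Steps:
$p = -39400$ ($p = 101055 - 140455 = -39400$)
$k{\left(V,a \right)} = 9 + 3 V + 3 a$ ($k{\left(V,a \right)} = 9 + 3 \left(V + a\right) = 9 + \left(3 V + 3 a\right) = 9 + 3 V + 3 a$)
$W{\left(l \right)} = -569 + l$ ($W{\left(l \right)} = l - 569 = -569 + l$)
$\left(k{\left(275,-128 \right)} - 352055\right) \left(p + W{\left(-597 \right)}\right) = \left(\left(9 + 3 \cdot 275 + 3 \left(-128\right)\right) - 352055\right) \left(-39400 - 1166\right) = \left(\left(9 + 825 - 384\right) - 352055\right) \left(-39400 - 1166\right) = \left(450 - 352055\right) \left(-40566\right) = \left(-351605\right) \left(-40566\right) = 14263208430$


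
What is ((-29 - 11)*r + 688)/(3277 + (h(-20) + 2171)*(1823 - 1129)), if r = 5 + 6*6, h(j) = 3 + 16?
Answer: -136/217591 ≈ -0.00062503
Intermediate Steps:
h(j) = 19
r = 41 (r = 5 + 36 = 41)
((-29 - 11)*r + 688)/(3277 + (h(-20) + 2171)*(1823 - 1129)) = ((-29 - 11)*41 + 688)/(3277 + (19 + 2171)*(1823 - 1129)) = (-40*41 + 688)/(3277 + 2190*694) = (-1640 + 688)/(3277 + 1519860) = -952/1523137 = -952*1/1523137 = -136/217591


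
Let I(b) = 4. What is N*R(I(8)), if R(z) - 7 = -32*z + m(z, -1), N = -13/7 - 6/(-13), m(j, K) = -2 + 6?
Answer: 1143/7 ≈ 163.29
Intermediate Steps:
m(j, K) = 4
N = -127/91 (N = -13*1/7 - 6*(-1/13) = -13/7 + 6/13 = -127/91 ≈ -1.3956)
R(z) = 11 - 32*z (R(z) = 7 + (-32*z + 4) = 7 + (4 - 32*z) = 11 - 32*z)
N*R(I(8)) = -127*(11 - 32*4)/91 = -127*(11 - 128)/91 = -127/91*(-117) = 1143/7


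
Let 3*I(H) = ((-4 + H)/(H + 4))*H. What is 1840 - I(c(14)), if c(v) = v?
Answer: 49610/27 ≈ 1837.4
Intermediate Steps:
I(H) = H*(-4 + H)/(3*(4 + H)) (I(H) = (((-4 + H)/(H + 4))*H)/3 = (((-4 + H)/(4 + H))*H)/3 = (H*(-4 + H)/(4 + H))/3 = H*(-4 + H)/(3*(4 + H)))
1840 - I(c(14)) = 1840 - 14*(-4 + 14)/(3*(4 + 14)) = 1840 - 14*10/(3*18) = 1840 - 1*70/27 = 1840 - 70/27 = 49610/27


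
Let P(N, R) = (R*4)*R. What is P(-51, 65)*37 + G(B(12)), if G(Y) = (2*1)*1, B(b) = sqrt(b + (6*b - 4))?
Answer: 625302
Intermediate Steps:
P(N, R) = 4*R**2 (P(N, R) = (4*R)*R = 4*R**2)
B(b) = sqrt(-4 + 7*b) (B(b) = sqrt(b + (-4 + 6*b)) = sqrt(-4 + 7*b))
G(Y) = 2 (G(Y) = 2*1 = 2)
P(-51, 65)*37 + G(B(12)) = (4*65**2)*37 + 2 = (4*4225)*37 + 2 = 16900*37 + 2 = 625300 + 2 = 625302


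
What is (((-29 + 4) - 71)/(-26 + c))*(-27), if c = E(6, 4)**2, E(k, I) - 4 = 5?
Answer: 2592/55 ≈ 47.127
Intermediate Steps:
E(k, I) = 9 (E(k, I) = 4 + 5 = 9)
c = 81 (c = 9**2 = 81)
(((-29 + 4) - 71)/(-26 + c))*(-27) = (((-29 + 4) - 71)/(-26 + 81))*(-27) = ((-25 - 71)/55)*(-27) = -96*1/55*(-27) = -96/55*(-27) = 2592/55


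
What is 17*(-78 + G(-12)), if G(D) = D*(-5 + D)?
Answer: 2142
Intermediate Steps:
17*(-78 + G(-12)) = 17*(-78 - 12*(-5 - 12)) = 17*(-78 - 12*(-17)) = 17*(-78 + 204) = 17*126 = 2142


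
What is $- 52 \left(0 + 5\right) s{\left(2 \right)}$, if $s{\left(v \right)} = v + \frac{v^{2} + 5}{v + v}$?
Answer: $-1105$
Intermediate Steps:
$s{\left(v \right)} = v + \frac{5 + v^{2}}{2 v}$
$- 52 \left(0 + 5\right) s{\left(2 \right)} = - 52 \left(0 + 5\right) \frac{5 + 3 \cdot 2^{2}}{2 \cdot 2} = - 52 \cdot 5 \cdot \frac{1}{2} \cdot \frac{1}{2} \left(5 + 3 \cdot 4\right) = - 52 \cdot 5 \cdot \frac{1}{2} \cdot \frac{1}{2} \left(5 + 12\right) = - 52 \cdot 5 \cdot \frac{1}{2} \cdot \frac{1}{2} \cdot 17 = - 52 \cdot 5 \cdot \frac{17}{4} = \left(-52\right) \frac{85}{4} = -1105$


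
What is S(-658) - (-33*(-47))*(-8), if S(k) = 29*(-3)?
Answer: 12321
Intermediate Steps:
S(k) = -87
S(-658) - (-33*(-47))*(-8) = -87 - (-33*(-47))*(-8) = -87 - 1551*(-8) = -87 - 1*(-12408) = -87 + 12408 = 12321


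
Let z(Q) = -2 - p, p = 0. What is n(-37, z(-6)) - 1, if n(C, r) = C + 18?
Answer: -20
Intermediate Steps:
z(Q) = -2 (z(Q) = -2 - 1*0 = -2 + 0 = -2)
n(C, r) = 18 + C
n(-37, z(-6)) - 1 = (18 - 37) - 1 = -19 - 1 = -20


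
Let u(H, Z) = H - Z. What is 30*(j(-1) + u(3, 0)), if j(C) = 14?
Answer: 510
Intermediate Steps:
30*(j(-1) + u(3, 0)) = 30*(14 + (3 - 1*0)) = 30*(14 + (3 + 0)) = 30*(14 + 3) = 30*17 = 510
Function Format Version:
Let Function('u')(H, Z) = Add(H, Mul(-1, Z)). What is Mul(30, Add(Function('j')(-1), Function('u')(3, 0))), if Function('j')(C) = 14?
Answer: 510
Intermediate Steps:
Mul(30, Add(Function('j')(-1), Function('u')(3, 0))) = Mul(30, Add(14, Add(3, Mul(-1, 0)))) = Mul(30, Add(14, Add(3, 0))) = Mul(30, Add(14, 3)) = Mul(30, 17) = 510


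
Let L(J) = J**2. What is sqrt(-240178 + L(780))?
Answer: sqrt(368222) ≈ 606.81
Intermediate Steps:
sqrt(-240178 + L(780)) = sqrt(-240178 + 780**2) = sqrt(-240178 + 608400) = sqrt(368222)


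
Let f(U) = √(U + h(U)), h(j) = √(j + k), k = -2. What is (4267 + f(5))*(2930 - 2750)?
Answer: 768060 + 180*√(5 + √3) ≈ 7.6853e+5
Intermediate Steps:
h(j) = √(-2 + j) (h(j) = √(j - 2) = √(-2 + j))
f(U) = √(U + √(-2 + U))
(4267 + f(5))*(2930 - 2750) = (4267 + √(5 + √(-2 + 5)))*(2930 - 2750) = (4267 + √(5 + √3))*180 = 768060 + 180*√(5 + √3)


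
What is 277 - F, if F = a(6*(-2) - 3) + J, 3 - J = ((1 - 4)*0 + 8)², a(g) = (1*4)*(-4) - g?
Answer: 339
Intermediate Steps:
a(g) = -16 - g (a(g) = 4*(-4) - g = -16 - g)
J = -61 (J = 3 - ((1 - 4)*0 + 8)² = 3 - (-3*0 + 8)² = 3 - (0 + 8)² = 3 - 1*8² = 3 - 1*64 = 3 - 64 = -61)
F = -62 (F = (-16 - (6*(-2) - 3)) - 61 = (-16 - (-12 - 3)) - 61 = (-16 - 1*(-15)) - 61 = (-16 + 15) - 61 = -1 - 61 = -62)
277 - F = 277 - 1*(-62) = 277 + 62 = 339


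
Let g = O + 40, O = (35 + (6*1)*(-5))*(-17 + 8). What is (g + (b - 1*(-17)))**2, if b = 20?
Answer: 1024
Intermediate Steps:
O = -45 (O = (35 + 6*(-5))*(-9) = (35 - 30)*(-9) = 5*(-9) = -45)
g = -5 (g = -45 + 40 = -5)
(g + (b - 1*(-17)))**2 = (-5 + (20 - 1*(-17)))**2 = (-5 + (20 + 17))**2 = (-5 + 37)**2 = 32**2 = 1024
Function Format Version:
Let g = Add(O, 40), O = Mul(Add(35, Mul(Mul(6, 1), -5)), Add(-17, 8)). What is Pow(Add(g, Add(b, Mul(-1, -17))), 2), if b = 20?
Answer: 1024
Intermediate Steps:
O = -45 (O = Mul(Add(35, Mul(6, -5)), -9) = Mul(Add(35, -30), -9) = Mul(5, -9) = -45)
g = -5 (g = Add(-45, 40) = -5)
Pow(Add(g, Add(b, Mul(-1, -17))), 2) = Pow(Add(-5, Add(20, Mul(-1, -17))), 2) = Pow(Add(-5, Add(20, 17)), 2) = Pow(Add(-5, 37), 2) = Pow(32, 2) = 1024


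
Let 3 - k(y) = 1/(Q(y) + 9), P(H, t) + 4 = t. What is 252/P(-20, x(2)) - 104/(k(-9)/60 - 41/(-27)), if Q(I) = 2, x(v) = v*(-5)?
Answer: -15102/179 ≈ -84.369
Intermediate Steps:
x(v) = -5*v
P(H, t) = -4 + t
k(y) = 32/11 (k(y) = 3 - 1/(2 + 9) = 3 - 1/11 = 32/11)
252/P(-20, x(2)) - 104/(k(-9)/60 - 41/(-27)) = 252/(-4 - 5*2) - 104/((32/11)/60 - 41/(-27)) = 252/(-4 - 10) - 104/((32/11)*(1/60) - 41*(-1/27)) = 252/(-14) - 104/(8/165 + 41/27) = 252*(-1/14) - 104/2327/1485 = -18 - 104*1485/2327 = -18 - 11880/179 = -15102/179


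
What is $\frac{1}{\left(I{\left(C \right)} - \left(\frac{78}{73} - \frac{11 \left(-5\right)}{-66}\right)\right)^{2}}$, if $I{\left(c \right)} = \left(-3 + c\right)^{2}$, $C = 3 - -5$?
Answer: $\frac{191844}{117657409} \approx 0.0016305$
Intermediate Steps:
$C = 8$ ($C = 3 + 5 = 8$)
$\frac{1}{\left(I{\left(C \right)} - \left(\frac{78}{73} - \frac{11 \left(-5\right)}{-66}\right)\right)^{2}} = \frac{1}{\left(\left(-3 + 8\right)^{2} - \left(\frac{78}{73} - \frac{11 \left(-5\right)}{-66}\right)\right)^{2}} = \frac{1}{\left(5^{2} - \frac{103}{438}\right)^{2}} = \frac{1}{\left(25 + \left(\frac{5}{6} - \frac{78}{73}\right)\right)^{2}} = \frac{1}{\left(25 - \frac{103}{438}\right)^{2}} = \frac{1}{\left(\frac{10847}{438}\right)^{2}} = \frac{1}{\frac{117657409}{191844}} = \frac{191844}{117657409}$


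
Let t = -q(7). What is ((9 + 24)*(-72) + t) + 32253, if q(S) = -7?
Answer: 29884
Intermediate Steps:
t = 7 (t = -1*(-7) = 7)
((9 + 24)*(-72) + t) + 32253 = ((9 + 24)*(-72) + 7) + 32253 = (33*(-72) + 7) + 32253 = (-2376 + 7) + 32253 = -2369 + 32253 = 29884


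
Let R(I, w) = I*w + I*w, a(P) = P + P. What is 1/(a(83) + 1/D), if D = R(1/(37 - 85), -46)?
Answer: 23/3830 ≈ 0.0060052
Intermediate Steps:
a(P) = 2*P
R(I, w) = 2*I*w
D = 23/12 (D = 2*(-46)/(37 - 85) = 2*(-46)/(-48) = 2*(-1/48)*(-46) = 23/12 ≈ 1.9167)
1/(a(83) + 1/D) = 1/(2*83 + 1/(23/12)) = 1/(166 + 12/23) = 1/(3830/23) = 23/3830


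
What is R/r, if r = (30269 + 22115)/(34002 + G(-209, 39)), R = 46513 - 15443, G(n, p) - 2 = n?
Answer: 525005325/26192 ≈ 20045.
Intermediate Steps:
G(n, p) = 2 + n
R = 31070
r = 52384/33795 (r = (30269 + 22115)/(34002 + (2 - 209)) = 52384/(34002 - 207) = 52384/33795 ≈ 1.5501)
R/r = 31070/(52384/33795) = 31070*(33795/52384) = 525005325/26192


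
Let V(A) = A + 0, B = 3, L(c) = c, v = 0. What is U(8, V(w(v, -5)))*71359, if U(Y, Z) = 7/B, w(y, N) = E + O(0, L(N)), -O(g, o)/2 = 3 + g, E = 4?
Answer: 499513/3 ≈ 1.6650e+5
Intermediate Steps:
O(g, o) = -6 - 2*g (O(g, o) = -2*(3 + g) = -6 - 2*g)
w(y, N) = -2 (w(y, N) = 4 + (-6 - 2*0) = 4 + (-6 + 0) = 4 - 6 = -2)
V(A) = A
U(Y, Z) = 7/3
U(8, V(w(v, -5)))*71359 = (7/3)*71359 = 499513/3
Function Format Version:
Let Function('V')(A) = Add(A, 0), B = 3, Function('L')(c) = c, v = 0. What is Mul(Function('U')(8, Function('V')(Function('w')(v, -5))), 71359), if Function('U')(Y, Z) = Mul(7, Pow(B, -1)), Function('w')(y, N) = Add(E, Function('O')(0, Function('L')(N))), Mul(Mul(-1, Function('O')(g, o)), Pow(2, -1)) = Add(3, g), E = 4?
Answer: Rational(499513, 3) ≈ 1.6650e+5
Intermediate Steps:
Function('O')(g, o) = Add(-6, Mul(-2, g)) (Function('O')(g, o) = Mul(-2, Add(3, g)) = Add(-6, Mul(-2, g)))
Function('w')(y, N) = -2 (Function('w')(y, N) = Add(4, Add(-6, Mul(-2, 0))) = Add(4, Add(-6, 0)) = Add(4, -6) = -2)
Function('V')(A) = A
Function('U')(Y, Z) = Rational(7, 3) (Function('U')(Y, Z) = Mul(7, Pow(3, -1)) = Mul(7, Rational(1, 3)) = Rational(7, 3))
Mul(Function('U')(8, Function('V')(Function('w')(v, -5))), 71359) = Mul(Rational(7, 3), 71359) = Rational(499513, 3)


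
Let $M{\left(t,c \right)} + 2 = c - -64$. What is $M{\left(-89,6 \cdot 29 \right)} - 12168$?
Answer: $-11932$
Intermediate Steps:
$M{\left(t,c \right)} = 62 + c$ ($M{\left(t,c \right)} = -2 + \left(c - -64\right) = -2 + \left(c + 64\right) = -2 + \left(64 + c\right) = 62 + c$)
$M{\left(-89,6 \cdot 29 \right)} - 12168 = \left(62 + 6 \cdot 29\right) - 12168 = \left(62 + 174\right) - 12168 = 236 - 12168 = -11932$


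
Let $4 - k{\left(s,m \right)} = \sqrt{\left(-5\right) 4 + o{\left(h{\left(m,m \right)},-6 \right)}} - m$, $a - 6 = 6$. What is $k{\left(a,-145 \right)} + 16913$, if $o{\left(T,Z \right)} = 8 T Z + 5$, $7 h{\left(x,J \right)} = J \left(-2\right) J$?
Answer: $16772 - \frac{3 \sqrt{1569785}}{7} \approx 16235.0$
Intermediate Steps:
$h{\left(x,J \right)} = - \frac{2 J^{2}}{7}$ ($h{\left(x,J \right)} = \frac{J \left(-2\right) J}{7} = \frac{- 2 J J}{7} = \frac{\left(-2\right) J^{2}}{7} = - \frac{2 J^{2}}{7}$)
$o{\left(T,Z \right)} = 5 + 8 T Z$ ($o{\left(T,Z \right)} = 8 T Z + 5 = 5 + 8 T Z$)
$a = 12$ ($a = 6 + 6 = 12$)
$k{\left(s,m \right)} = 4 + m - \sqrt{-15 + \frac{96 m^{2}}{7}}$ ($k{\left(s,m \right)} = 4 - \left(\sqrt{\left(-5\right) 4 + \left(5 + 8 \left(- \frac{2 m^{2}}{7}\right) \left(-6\right)\right)} - m\right) = 4 - \left(\sqrt{-20 + \left(5 + \frac{96 m^{2}}{7}\right)} - m\right) = 4 - \left(\sqrt{-15 + \frac{96 m^{2}}{7}} - m\right) = 4 + \left(m - \sqrt{-15 + \frac{96 m^{2}}{7}}\right) = 4 + m - \sqrt{-15 + \frac{96 m^{2}}{7}}$)
$k{\left(a,-145 \right)} + 16913 = \left(4 - 145 - \frac{\sqrt{-735 + 672 \left(-145\right)^{2}}}{7}\right) + 16913 = \left(4 - 145 - \frac{\sqrt{-735 + 672 \cdot 21025}}{7}\right) + 16913 = \left(4 - 145 - \frac{\sqrt{-735 + 14128800}}{7}\right) + 16913 = \left(4 - 145 - \frac{\sqrt{14128065}}{7}\right) + 16913 = \left(4 - 145 - \frac{3 \sqrt{1569785}}{7}\right) + 16913 = \left(-141 - \frac{3 \sqrt{1569785}}{7}\right) + 16913 = 16772 - \frac{3 \sqrt{1569785}}{7}$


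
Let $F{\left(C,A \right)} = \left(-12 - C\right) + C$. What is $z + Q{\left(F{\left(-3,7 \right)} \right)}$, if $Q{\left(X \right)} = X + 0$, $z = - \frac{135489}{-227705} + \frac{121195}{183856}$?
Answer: $- \frac{449871992701}{41864930480} \approx -10.746$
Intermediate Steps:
$z = \frac{52507173059}{41864930480}$ ($z = \left(-135489\right) \left(- \frac{1}{227705}\right) + 121195 \cdot \frac{1}{183856} = \frac{135489}{227705} + \frac{121195}{183856} = \frac{52507173059}{41864930480} \approx 1.2542$)
$F{\left(C,A \right)} = -12$
$Q{\left(X \right)} = X$
$z + Q{\left(F{\left(-3,7 \right)} \right)} = \frac{52507173059}{41864930480} - 12 = - \frac{449871992701}{41864930480}$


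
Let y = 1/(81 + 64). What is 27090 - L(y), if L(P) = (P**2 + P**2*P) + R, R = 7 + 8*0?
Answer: 82565910729/3048625 ≈ 27083.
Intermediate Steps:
R = 7 (R = 7 + 0 = 7)
y = 1/145 ≈ 0.0068966
L(P) = 7 + P**2 + P**3 (L(P) = (P**2 + P**2*P) + 7 = (P**2 + P**3) + 7 = 7 + P**2 + P**3)
27090 - L(y) = 27090 - (7 + (1/145)**2 + (1/145)**3) = 27090 - (7 + 1/21025 + 1/3048625) = 27090 - 1*21340521/3048625 = 27090 - 21340521/3048625 = 82565910729/3048625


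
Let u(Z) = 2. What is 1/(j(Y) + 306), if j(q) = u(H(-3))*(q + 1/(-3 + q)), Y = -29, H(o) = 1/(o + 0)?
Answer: 16/3967 ≈ 0.0040333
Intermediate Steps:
H(o) = 1/o
j(q) = 2*q + 2/(-3 + q) (j(q) = 2*(q + 1/(-3 + q)) = 2*q + 2/(-3 + q))
1/(j(Y) + 306) = 1/(2*(1 + (-29)² - 3*(-29))/(-3 - 29) + 306) = 1/(2*(1 + 841 + 87)/(-32) + 306) = 1/(2*(-1/32)*929 + 306) = 1/(-929/16 + 306) = 1/(3967/16) = 16/3967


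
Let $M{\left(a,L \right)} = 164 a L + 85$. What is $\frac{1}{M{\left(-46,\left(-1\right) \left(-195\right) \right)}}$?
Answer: $- \frac{1}{1470995} \approx -6.7981 \cdot 10^{-7}$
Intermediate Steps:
$M{\left(a,L \right)} = 85 + 164 L a$ ($M{\left(a,L \right)} = 164 L a + 85 = 85 + 164 L a$)
$\frac{1}{M{\left(-46,\left(-1\right) \left(-195\right) \right)}} = \frac{1}{85 + 164 \left(\left(-1\right) \left(-195\right)\right) \left(-46\right)} = \frac{1}{85 + 164 \cdot 195 \left(-46\right)} = \frac{1}{85 - 1471080} = \frac{1}{-1470995} = - \frac{1}{1470995}$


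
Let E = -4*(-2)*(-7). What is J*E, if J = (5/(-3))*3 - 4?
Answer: 504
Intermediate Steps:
E = -56 (E = 8*(-7) = -56)
J = -9 (J = (5*(-⅓))*3 - 4 = -5/3*3 - 4 = -5 - 4 = -9)
J*E = -9*(-56) = 504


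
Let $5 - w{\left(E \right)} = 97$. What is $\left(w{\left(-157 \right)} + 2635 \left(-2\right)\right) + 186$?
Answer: $-5176$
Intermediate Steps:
$w{\left(E \right)} = -92$ ($w{\left(E \right)} = 5 - 97 = -92$)
$\left(w{\left(-157 \right)} + 2635 \left(-2\right)\right) + 186 = \left(-92 + 2635 \left(-2\right)\right) + 186 = \left(-92 - 5270\right) + 186 = -5362 + 186 = -5176$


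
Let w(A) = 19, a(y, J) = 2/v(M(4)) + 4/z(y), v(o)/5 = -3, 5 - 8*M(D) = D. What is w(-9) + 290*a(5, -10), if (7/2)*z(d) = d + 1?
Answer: 657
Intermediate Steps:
M(D) = 5/8 - D/8
v(o) = -15 (v(o) = 5*(-3) = -15)
z(d) = 2/7 + 2*d/7 (z(d) = 2*(d + 1)/7 = 2*(1 + d)/7 = 2/7 + 2*d/7)
a(y, J) = -2/15 + 4/(2/7 + 2*y/7) (a(y, J) = 2/(-15) + 4/(2/7 + 2*y/7) = 2*(-1/15) + 4/(2/7 + 2*y/7) = -2/15 + 4/(2/7 + 2*y/7))
w(-9) + 290*a(5, -10) = 19 + 290*(2*(104 - 1*5)/(15*(1 + 5))) = 19 + 290*((2/15)*(104 - 5)/6) = 19 + 290*((2/15)*(⅙)*99) = 19 + 290*(11/5) = 19 + 638 = 657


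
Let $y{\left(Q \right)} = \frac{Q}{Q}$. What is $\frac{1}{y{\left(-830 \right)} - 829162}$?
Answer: $- \frac{1}{829161} \approx -1.206 \cdot 10^{-6}$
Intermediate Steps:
$y{\left(Q \right)} = 1$
$\frac{1}{y{\left(-830 \right)} - 829162} = \frac{1}{1 - 829162} = \frac{1}{-829161} = - \frac{1}{829161}$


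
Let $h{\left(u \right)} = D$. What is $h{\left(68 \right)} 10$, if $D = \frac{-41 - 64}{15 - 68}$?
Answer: $\frac{1050}{53} \approx 19.811$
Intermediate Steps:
$D = \frac{105}{53}$ ($D = - \frac{105}{-53} = \left(-105\right) \left(- \frac{1}{53}\right) = \frac{105}{53} \approx 1.9811$)
$h{\left(u \right)} = \frac{105}{53}$
$h{\left(68 \right)} 10 = \frac{105}{53} \cdot 10 = \frac{1050}{53}$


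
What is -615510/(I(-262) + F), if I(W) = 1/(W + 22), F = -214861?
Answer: 21103200/7366663 ≈ 2.8647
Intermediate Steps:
I(W) = 1/(22 + W)
-615510/(I(-262) + F) = -615510/(1/(22 - 262) - 214861) = -615510/(1/(-240) - 214861) = -615510/(-1/240 - 214861) = -615510/(-51566641/240) = -615510*(-240/51566641) = 21103200/7366663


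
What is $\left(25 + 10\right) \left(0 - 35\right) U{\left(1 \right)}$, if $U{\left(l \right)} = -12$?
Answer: $14700$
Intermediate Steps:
$\left(25 + 10\right) \left(0 - 35\right) U{\left(1 \right)} = \left(25 + 10\right) \left(0 - 35\right) \left(-12\right) = 35 \left(-35\right) \left(-12\right) = \left(-1225\right) \left(-12\right) = 14700$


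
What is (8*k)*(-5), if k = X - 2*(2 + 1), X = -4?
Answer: 400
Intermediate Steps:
k = -10 (k = -4 - 2*(2 + 1) = -4 - 2*3 = -4 - 6 = -10)
(8*k)*(-5) = (8*(-10))*(-5) = -80*(-5) = 400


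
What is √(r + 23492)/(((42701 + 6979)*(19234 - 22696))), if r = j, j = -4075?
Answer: -√19417/171992160 ≈ -8.1018e-7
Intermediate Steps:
r = -4075
√(r + 23492)/(((42701 + 6979)*(19234 - 22696))) = √(-4075 + 23492)/(((42701 + 6979)*(19234 - 22696))) = √19417/((49680*(-3462))) = √19417/(-171992160) = √19417*(-1/171992160) = -√19417/171992160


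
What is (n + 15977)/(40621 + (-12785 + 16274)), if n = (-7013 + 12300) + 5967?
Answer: 27231/44110 ≈ 0.61734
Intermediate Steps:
n = 11254 (n = 5287 + 5967 = 11254)
(n + 15977)/(40621 + (-12785 + 16274)) = (11254 + 15977)/(40621 + (-12785 + 16274)) = 27231/(40621 + 3489) = 27231/44110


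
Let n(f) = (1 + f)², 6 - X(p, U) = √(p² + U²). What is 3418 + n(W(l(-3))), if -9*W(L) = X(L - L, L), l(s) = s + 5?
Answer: 276883/81 ≈ 3418.3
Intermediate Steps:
l(s) = 5 + s
X(p, U) = 6 - √(U² + p²) (X(p, U) = 6 - √(p² + U²) = 6 - √(U² + p²))
W(L) = -⅔ + √(L²)/9 (W(L) = -(6 - √(L² + (L - L)²))/9 = -(6 - √(L² + 0²))/9 = -(6 - √(L² + 0))/9 = -(6 - √(L²))/9 = -⅔ + √(L²)/9)
3418 + n(W(l(-3))) = 3418 + (1 + (-⅔ + √((5 - 3)²)/9))² = 3418 + (1 + (-⅔ + √(2²)/9))² = 3418 + (1 + (-⅔ + √4/9))² = 3418 + (1 + (-⅔ + (⅑)*2))² = 3418 + (1 + (-⅔ + 2/9))² = 3418 + (1 - 4/9)² = 3418 + (5/9)² = 3418 + 25/81 = 276883/81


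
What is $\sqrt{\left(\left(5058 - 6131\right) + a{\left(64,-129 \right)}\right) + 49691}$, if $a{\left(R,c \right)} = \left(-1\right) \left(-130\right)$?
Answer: $2 \sqrt{12187} \approx 220.79$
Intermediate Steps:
$a{\left(R,c \right)} = 130$
$\sqrt{\left(\left(5058 - 6131\right) + a{\left(64,-129 \right)}\right) + 49691} = \sqrt{\left(\left(5058 - 6131\right) + 130\right) + 49691} = \sqrt{\left(-1073 + 130\right) + 49691} = \sqrt{-943 + 49691} = \sqrt{48748} = 2 \sqrt{12187}$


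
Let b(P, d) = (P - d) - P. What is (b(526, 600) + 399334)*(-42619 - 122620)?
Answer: -65886407426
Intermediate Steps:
b(P, d) = -d
(b(526, 600) + 399334)*(-42619 - 122620) = (-1*600 + 399334)*(-42619 - 122620) = (-600 + 399334)*(-165239) = 398734*(-165239) = -65886407426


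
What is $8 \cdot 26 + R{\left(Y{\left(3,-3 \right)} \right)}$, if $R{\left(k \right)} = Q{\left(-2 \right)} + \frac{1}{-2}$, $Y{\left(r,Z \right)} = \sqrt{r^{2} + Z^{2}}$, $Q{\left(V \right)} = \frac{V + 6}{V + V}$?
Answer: $\frac{413}{2} \approx 206.5$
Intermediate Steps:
$Q{\left(V \right)} = \frac{6 + V}{2 V}$
$Y{\left(r,Z \right)} = \sqrt{Z^{2} + r^{2}}$
$R{\left(k \right)} = - \frac{3}{2}$ ($R{\left(k \right)} = \frac{6 - 2}{2 \left(-2\right)} + \frac{1}{-2} = \frac{1}{2} \left(- \frac{1}{2}\right) 4 - \frac{1}{2} = -1 - \frac{1}{2} = - \frac{3}{2}$)
$8 \cdot 26 + R{\left(Y{\left(3,-3 \right)} \right)} = 8 \cdot 26 - \frac{3}{2} = 208 - \frac{3}{2} = \frac{413}{2}$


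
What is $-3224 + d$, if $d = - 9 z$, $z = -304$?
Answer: $-488$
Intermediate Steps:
$d = 2736$ ($d = \left(-9\right) \left(-304\right) = 2736$)
$-3224 + d = -3224 + 2736 = -488$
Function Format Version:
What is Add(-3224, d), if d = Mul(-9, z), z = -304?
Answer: -488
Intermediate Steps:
d = 2736 (d = Mul(-9, -304) = 2736)
Add(-3224, d) = Add(-3224, 2736) = -488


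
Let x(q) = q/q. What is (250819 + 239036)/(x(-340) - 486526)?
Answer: -32657/32435 ≈ -1.0068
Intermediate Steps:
x(q) = 1
(250819 + 239036)/(x(-340) - 486526) = (250819 + 239036)/(1 - 486526) = 489855/(-486525) = 489855*(-1/486525) = -32657/32435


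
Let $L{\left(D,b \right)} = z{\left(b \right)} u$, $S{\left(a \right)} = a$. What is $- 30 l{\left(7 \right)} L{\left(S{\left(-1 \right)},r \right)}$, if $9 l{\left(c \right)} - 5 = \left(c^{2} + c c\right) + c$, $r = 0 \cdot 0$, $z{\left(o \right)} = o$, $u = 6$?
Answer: $0$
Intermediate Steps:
$r = 0$
$L{\left(D,b \right)} = 6 b$ ($L{\left(D,b \right)} = b 6 = 6 b$)
$l{\left(c \right)} = \frac{5}{9} + \frac{c}{9} + \frac{2 c^{2}}{9}$ ($l{\left(c \right)} = \frac{5}{9} + \frac{\left(c^{2} + c c\right) + c}{9} = \frac{5}{9} + \frac{\left(c^{2} + c^{2}\right) + c}{9} = \frac{5}{9} + \frac{2 c^{2} + c}{9} = \frac{5}{9} + \frac{c + 2 c^{2}}{9} = \frac{5}{9} + \left(\frac{c}{9} + \frac{2 c^{2}}{9}\right) = \frac{5}{9} + \frac{c}{9} + \frac{2 c^{2}}{9}$)
$- 30 l{\left(7 \right)} L{\left(S{\left(-1 \right)},r \right)} = - 30 \left(\frac{5}{9} + \frac{1}{9} \cdot 7 + \frac{2 \cdot 7^{2}}{9}\right) 6 \cdot 0 = - 30 \left(\frac{5}{9} + \frac{7}{9} + \frac{2}{9} \cdot 49\right) 0 = - 30 \left(\frac{5}{9} + \frac{7}{9} + \frac{98}{9}\right) 0 = \left(-30\right) \frac{110}{9} \cdot 0 = \left(- \frac{1100}{3}\right) 0 = 0$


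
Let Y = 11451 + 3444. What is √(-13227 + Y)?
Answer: 2*√417 ≈ 40.841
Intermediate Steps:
Y = 14895
√(-13227 + Y) = √(-13227 + 14895) = √1668 = 2*√417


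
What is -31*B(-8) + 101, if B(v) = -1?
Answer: 132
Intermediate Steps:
-31*B(-8) + 101 = -31*(-1) + 101 = 31 + 101 = 132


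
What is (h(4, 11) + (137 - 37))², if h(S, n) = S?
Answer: 10816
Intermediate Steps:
(h(4, 11) + (137 - 37))² = (4 + (137 - 37))² = (4 + 100)² = 104² = 10816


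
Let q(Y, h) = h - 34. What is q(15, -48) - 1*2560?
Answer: -2642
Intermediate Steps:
q(Y, h) = -34 + h
q(15, -48) - 1*2560 = (-34 - 48) - 1*2560 = -82 - 2560 = -2642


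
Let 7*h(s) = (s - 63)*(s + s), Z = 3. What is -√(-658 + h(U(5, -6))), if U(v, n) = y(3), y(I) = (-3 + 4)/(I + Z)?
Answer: -I*√1165990/42 ≈ -25.71*I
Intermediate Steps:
y(I) = 1/(3 + I) (y(I) = (-3 + 4)/(I + 3) = 1/(3 + I))
U(v, n) = ⅙ (U(v, n) = 1/(3 + 3) = 1/6 = ⅙)
h(s) = 2*s*(-63 + s)/7 (h(s) = ((s - 63)*(s + s))/7 = ((-63 + s)*(2*s))/7 = (2*s*(-63 + s))/7 = 2*s*(-63 + s)/7)
-√(-658 + h(U(5, -6))) = -√(-658 + (2/7)*(⅙)*(-63 + ⅙)) = -√(-658 + (2/7)*(⅙)*(-377/6)) = -√(-658 - 377/126) = -√(-83285/126) = -I*√1165990/42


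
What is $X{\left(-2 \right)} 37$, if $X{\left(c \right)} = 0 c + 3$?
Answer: $111$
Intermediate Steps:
$X{\left(c \right)} = 3$ ($X{\left(c \right)} = 0 + 3 = 3$)
$X{\left(-2 \right)} 37 = 3 \cdot 37 = 111$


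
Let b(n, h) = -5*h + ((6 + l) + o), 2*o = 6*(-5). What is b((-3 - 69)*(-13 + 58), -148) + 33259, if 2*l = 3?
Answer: 67983/2 ≈ 33992.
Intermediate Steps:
l = 3/2 (l = (1/2)*3 = 3/2 ≈ 1.5000)
o = -15 (o = (6*(-5))/2 = (1/2)*(-30) = -15)
b(n, h) = -15/2 - 5*h (b(n, h) = -5*h + ((6 + 3/2) - 15) = -5*h + (15/2 - 15) = -5*h - 15/2 = -15/2 - 5*h)
b((-3 - 69)*(-13 + 58), -148) + 33259 = (-15/2 - 5*(-148)) + 33259 = (-15/2 + 740) + 33259 = 1465/2 + 33259 = 67983/2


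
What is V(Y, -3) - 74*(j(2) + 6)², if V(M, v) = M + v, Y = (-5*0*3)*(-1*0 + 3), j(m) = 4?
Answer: -7403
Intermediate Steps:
Y = 0 (Y = (0*3)*(0 + 3) = 0*3 = 0)
V(Y, -3) - 74*(j(2) + 6)² = (0 - 3) - 74*(4 + 6)² = -3 - 74*10² = -3 - 74*100 = -3 - 7400 = -7403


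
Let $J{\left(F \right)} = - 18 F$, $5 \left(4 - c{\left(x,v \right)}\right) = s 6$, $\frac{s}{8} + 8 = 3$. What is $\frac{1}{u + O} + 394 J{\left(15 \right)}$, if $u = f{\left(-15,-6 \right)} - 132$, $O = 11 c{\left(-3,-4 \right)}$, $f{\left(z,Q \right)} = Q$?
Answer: $- \frac{46168919}{434} \approx -1.0638 \cdot 10^{5}$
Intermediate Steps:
$s = -40$ ($s = -64 + 8 \cdot 3 = -64 + 24 = -40$)
$c{\left(x,v \right)} = 52$ ($c{\left(x,v \right)} = 4 - \frac{\left(-40\right) 6}{5} = 4 - -48 = 4 + 48 = 52$)
$O = 572$ ($O = 11 \cdot 52 = 572$)
$u = -138$ ($u = -6 - 132 = -138$)
$\frac{1}{u + O} + 394 J{\left(15 \right)} = \frac{1}{-138 + 572} + 394 \left(\left(-18\right) 15\right) = \frac{1}{434} + 394 \left(-270\right) = \frac{1}{434} - 106380 = - \frac{46168919}{434}$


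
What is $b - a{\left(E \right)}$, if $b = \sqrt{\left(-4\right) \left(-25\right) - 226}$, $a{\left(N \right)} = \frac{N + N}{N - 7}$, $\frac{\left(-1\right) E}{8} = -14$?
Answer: $- \frac{32}{15} + 3 i \sqrt{14} \approx -2.1333 + 11.225 i$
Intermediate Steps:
$E = 112$ ($E = \left(-8\right) \left(-14\right) = 112$)
$a{\left(N \right)} = \frac{2 N}{-7 + N}$
$b = 3 i \sqrt{14}$ ($b = \sqrt{100 - 226} = \sqrt{-126} = 3 i \sqrt{14} \approx 11.225 i$)
$b - a{\left(E \right)} = 3 i \sqrt{14} - 2 \cdot 112 \frac{1}{-7 + 112} = 3 i \sqrt{14} - 2 \cdot 112 \cdot \frac{1}{105} = 3 i \sqrt{14} - \frac{32}{15} = - \frac{32}{15} + 3 i \sqrt{14}$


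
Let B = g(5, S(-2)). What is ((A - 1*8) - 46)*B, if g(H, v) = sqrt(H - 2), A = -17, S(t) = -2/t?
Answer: -71*sqrt(3) ≈ -122.98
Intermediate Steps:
g(H, v) = sqrt(-2 + H)
B = sqrt(3) (B = sqrt(-2 + 5) = sqrt(3) ≈ 1.7320)
((A - 1*8) - 46)*B = ((-17 - 1*8) - 46)*sqrt(3) = ((-17 - 8) - 46)*sqrt(3) = (-25 - 46)*sqrt(3) = -71*sqrt(3)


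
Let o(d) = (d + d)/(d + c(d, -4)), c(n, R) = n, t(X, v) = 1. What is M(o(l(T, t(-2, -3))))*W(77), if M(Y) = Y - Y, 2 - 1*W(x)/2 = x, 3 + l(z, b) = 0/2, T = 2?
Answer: 0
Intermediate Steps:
l(z, b) = -3 (l(z, b) = -3 + 0/2 = -3 + 0*(½) = -3 + 0 = -3)
W(x) = 4 - 2*x
o(d) = 1 (o(d) = (d + d)/(d + d) = (2*d)/((2*d)) = (2*d)*(1/(2*d)) = 1)
M(Y) = 0
M(o(l(T, t(-2, -3))))*W(77) = 0*(4 - 2*77) = 0*(4 - 154) = 0*(-150) = 0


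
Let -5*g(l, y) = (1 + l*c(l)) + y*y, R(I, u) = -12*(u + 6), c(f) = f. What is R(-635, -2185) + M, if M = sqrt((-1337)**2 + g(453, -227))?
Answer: 26148 + sqrt(43405530)/5 ≈ 27466.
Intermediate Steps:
R(I, u) = -72 - 12*u (R(I, u) = -12*(6 + u) = -72 - 12*u)
g(l, y) = -1/5 - l**2/5 - y**2/5 (g(l, y) = -((1 + l*l) + y*y)/5 = -((1 + l**2) + y**2)/5 = -(1 + l**2 + y**2)/5 = -1/5 - l**2/5 - y**2/5)
M = sqrt(43405530)/5 (M = sqrt((-1337)**2 + (-1/5 - 1/5*453**2 - 1/5*(-227)**2)) = sqrt(1787569 + (-1/5 - 1/5*205209 - 1/5*51529)) = sqrt(1787569 + (-1/5 - 205209/5 - 51529/5)) = sqrt(1787569 - 256739/5) = sqrt(8681106/5) = sqrt(43405530)/5 ≈ 1317.7)
R(-635, -2185) + M = (-72 - 12*(-2185)) + sqrt(43405530)/5 = (-72 + 26220) + sqrt(43405530)/5 = 26148 + sqrt(43405530)/5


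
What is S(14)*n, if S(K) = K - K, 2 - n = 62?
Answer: 0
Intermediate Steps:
n = -60 (n = 2 - 1*62 = 2 - 62 = -60)
S(K) = 0
S(14)*n = 0*(-60) = 0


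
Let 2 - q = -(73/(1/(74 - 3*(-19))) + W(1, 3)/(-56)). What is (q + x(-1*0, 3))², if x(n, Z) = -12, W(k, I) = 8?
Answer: 4471596900/49 ≈ 9.1257e+7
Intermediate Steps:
q = 66954/7 (q = 2 - (-1)*(73/(1/(74 - 3*(-19))) + 8/(-56)) = 2 - (-1)*(73/(1/(74 + 57)) + 8*(-1/56)) = 2 - (-1)*(73/(1/131) - ⅐) = 2 - (-1)*(73*131 - ⅐) = 2 - (-1)*(9563 - ⅐) = 2 - (-1)*66940/7 = 2 - 1*(-66940/7) = 2 + 66940/7 = 66954/7 ≈ 9564.9)
(q + x(-1*0, 3))² = (66954/7 - 12)² = (66870/7)² = 4471596900/49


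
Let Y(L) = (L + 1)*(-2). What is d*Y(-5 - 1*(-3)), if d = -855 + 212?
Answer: -1286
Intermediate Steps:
d = -643
Y(L) = -2 - 2*L (Y(L) = (1 + L)*(-2) = -2 - 2*L)
d*Y(-5 - 1*(-3)) = -643*(-2 - 2*(-5 - 1*(-3))) = -643*(-2 - 2*(-5 + 3)) = -643*(-2 - 2*(-2)) = -643*(-2 + 4) = -643*2 = -1286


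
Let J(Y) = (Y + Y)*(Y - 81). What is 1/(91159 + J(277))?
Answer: 1/199743 ≈ 5.0064e-6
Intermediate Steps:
J(Y) = 2*Y*(-81 + Y) (J(Y) = (2*Y)*(-81 + Y) = 2*Y*(-81 + Y))
1/(91159 + J(277)) = 1/(91159 + 2*277*(-81 + 277)) = 1/(91159 + 2*277*196) = 1/(91159 + 108584) = 1/199743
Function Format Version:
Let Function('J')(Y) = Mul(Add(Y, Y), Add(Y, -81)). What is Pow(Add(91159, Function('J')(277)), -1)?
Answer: Rational(1, 199743) ≈ 5.0064e-6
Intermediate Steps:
Function('J')(Y) = Mul(2, Y, Add(-81, Y)) (Function('J')(Y) = Mul(Mul(2, Y), Add(-81, Y)) = Mul(2, Y, Add(-81, Y)))
Pow(Add(91159, Function('J')(277)), -1) = Pow(Add(91159, Mul(2, 277, Add(-81, 277))), -1) = Pow(Add(91159, Mul(2, 277, 196)), -1) = Pow(Add(91159, 108584), -1) = Pow(199743, -1) = Rational(1, 199743)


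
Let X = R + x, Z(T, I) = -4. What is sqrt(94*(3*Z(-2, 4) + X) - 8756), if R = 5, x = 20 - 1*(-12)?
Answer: I*sqrt(6406) ≈ 80.037*I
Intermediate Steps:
x = 32 (x = 20 + 12 = 32)
X = 37 (X = 5 + 32 = 37)
sqrt(94*(3*Z(-2, 4) + X) - 8756) = sqrt(94*(3*(-4) + 37) - 8756) = sqrt(94*(-12 + 37) - 8756) = sqrt(94*25 - 8756) = sqrt(2350 - 8756) = sqrt(-6406) = I*sqrt(6406)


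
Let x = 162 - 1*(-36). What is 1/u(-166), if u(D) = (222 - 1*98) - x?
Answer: -1/74 ≈ -0.013514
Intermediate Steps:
x = 198 (x = 162 + 36 = 198)
u(D) = -74 (u(D) = (222 - 1*98) - 1*198 = (222 - 98) - 198 = 124 - 198 = -74)
1/u(-166) = 1/(-74) = -1/74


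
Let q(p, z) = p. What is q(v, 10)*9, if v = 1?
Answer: 9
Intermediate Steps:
q(v, 10)*9 = 1*9 = 9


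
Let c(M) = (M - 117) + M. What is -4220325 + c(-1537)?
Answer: -4223516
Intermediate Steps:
c(M) = -117 + 2*M (c(M) = (-117 + M) + M = -117 + 2*M)
-4220325 + c(-1537) = -4220325 + (-117 + 2*(-1537)) = -4220325 + (-117 - 3074) = -4220325 - 3191 = -4223516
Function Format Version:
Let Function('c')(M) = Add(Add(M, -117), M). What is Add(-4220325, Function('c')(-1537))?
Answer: -4223516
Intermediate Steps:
Function('c')(M) = Add(-117, Mul(2, M)) (Function('c')(M) = Add(Add(-117, M), M) = Add(-117, Mul(2, M)))
Add(-4220325, Function('c')(-1537)) = Add(-4220325, Add(-117, Mul(2, -1537))) = Add(-4220325, Add(-117, -3074)) = Add(-4220325, -3191) = -4223516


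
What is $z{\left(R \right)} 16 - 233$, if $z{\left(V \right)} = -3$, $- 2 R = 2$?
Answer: $-281$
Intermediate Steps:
$R = -1$ ($R = \left(- \frac{1}{2}\right) 2 = -1$)
$z{\left(R \right)} 16 - 233 = \left(-3\right) 16 - 233 = -48 - 233 = -281$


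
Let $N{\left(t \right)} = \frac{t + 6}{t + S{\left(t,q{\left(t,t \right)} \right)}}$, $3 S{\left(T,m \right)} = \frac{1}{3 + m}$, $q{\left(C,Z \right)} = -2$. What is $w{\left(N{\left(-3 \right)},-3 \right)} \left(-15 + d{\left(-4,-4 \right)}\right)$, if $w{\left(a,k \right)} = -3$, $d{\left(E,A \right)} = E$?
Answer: $57$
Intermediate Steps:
$S{\left(T,m \right)} = \frac{1}{3 \left(3 + m\right)}$
$N{\left(t \right)} = \frac{6 + t}{\frac{1}{3} + t}$ ($N{\left(t \right)} = \frac{t + 6}{t + \frac{1}{3 \left(3 - 2\right)}} = \frac{6 + t}{t + \frac{1}{3 \cdot 1}} = \frac{6 + t}{t + \frac{1}{3} \cdot 1} = \frac{6 + t}{t + \frac{1}{3}} = \frac{6 + t}{\frac{1}{3} + t}$)
$w{\left(N{\left(-3 \right)},-3 \right)} \left(-15 + d{\left(-4,-4 \right)}\right) = - 3 \left(-15 - 4\right) = \left(-3\right) \left(-19\right) = 57$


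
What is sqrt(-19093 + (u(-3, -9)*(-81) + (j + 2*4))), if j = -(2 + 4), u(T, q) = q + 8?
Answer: I*sqrt(19010) ≈ 137.88*I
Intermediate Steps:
u(T, q) = 8 + q
j = -6 (j = -1*6 = -6)
sqrt(-19093 + (u(-3, -9)*(-81) + (j + 2*4))) = sqrt(-19093 + ((8 - 9)*(-81) + (-6 + 2*4))) = sqrt(-19093 + (-1*(-81) + (-6 + 8))) = sqrt(-19093 + (81 + 2)) = sqrt(-19093 + 83) = sqrt(-19010) = I*sqrt(19010)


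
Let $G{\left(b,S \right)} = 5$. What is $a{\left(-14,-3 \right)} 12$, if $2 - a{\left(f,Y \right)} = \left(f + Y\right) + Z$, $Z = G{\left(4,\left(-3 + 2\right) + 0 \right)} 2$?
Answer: $108$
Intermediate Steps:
$Z = 10$ ($Z = 5 \cdot 2 = 10$)
$a{\left(f,Y \right)} = -8 - Y - f$ ($a{\left(f,Y \right)} = 2 - \left(\left(f + Y\right) + 10\right) = 2 - \left(\left(Y + f\right) + 10\right) = 2 - \left(10 + Y + f\right) = -8 - Y - f$)
$a{\left(-14,-3 \right)} 12 = \left(-8 - -3 - -14\right) 12 = \left(-8 + 3 + 14\right) 12 = 9 \cdot 12 = 108$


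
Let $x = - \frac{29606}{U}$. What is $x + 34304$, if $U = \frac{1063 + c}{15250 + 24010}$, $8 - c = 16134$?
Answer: $\frac{1679052712}{15063} \approx 1.1147 \cdot 10^{5}$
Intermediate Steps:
$c = -16126$ ($c = 8 - 16134 = -16126$)
$U = - \frac{15063}{39260}$ ($U = \frac{1063 - 16126}{15250 + 24010} = - \frac{15063}{39260} \approx -0.38367$)
$x = \frac{1162331560}{15063}$ ($x = - \frac{29606}{- \frac{15063}{39260}} = \left(-29606\right) \left(- \frac{39260}{15063}\right) = \frac{1162331560}{15063} \approx 77165.0$)
$x + 34304 = \frac{1162331560}{15063} + 34304 = \frac{1679052712}{15063}$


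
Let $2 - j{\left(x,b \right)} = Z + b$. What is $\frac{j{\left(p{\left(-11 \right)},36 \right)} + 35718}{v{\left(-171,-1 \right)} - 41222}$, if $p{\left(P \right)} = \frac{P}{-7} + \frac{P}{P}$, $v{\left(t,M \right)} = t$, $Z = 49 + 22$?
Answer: $- \frac{35613}{41393} \approx -0.86036$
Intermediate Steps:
$Z = 71$
$p{\left(P \right)} = 1 - \frac{P}{7}$ ($p{\left(P \right)} = P \left(- \frac{1}{7}\right) + 1 = - \frac{P}{7} + 1 = 1 - \frac{P}{7}$)
$j{\left(x,b \right)} = -69 - b$ ($j{\left(x,b \right)} = 2 - \left(71 + b\right) = -69 - b$)
$\frac{j{\left(p{\left(-11 \right)},36 \right)} + 35718}{v{\left(-171,-1 \right)} - 41222} = \frac{\left(-69 - 36\right) + 35718}{-171 - 41222} = \frac{\left(-69 - 36\right) + 35718}{-41393} = \left(-105 + 35718\right) \left(- \frac{1}{41393}\right) = 35613 \left(- \frac{1}{41393}\right) = - \frac{35613}{41393}$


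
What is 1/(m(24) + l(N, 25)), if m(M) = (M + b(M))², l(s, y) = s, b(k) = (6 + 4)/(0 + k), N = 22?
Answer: 144/89017 ≈ 0.0016177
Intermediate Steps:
b(k) = 10/k
m(M) = (M + 10/M)²
1/(m(24) + l(N, 25)) = 1/((10 + 24²)²/24² + 22) = 1/((10 + 576)²/576 + 22) = 1/((1/576)*586² + 22) = 1/((1/576)*343396 + 22) = 1/(85849/144 + 22) = 1/(89017/144) = 144/89017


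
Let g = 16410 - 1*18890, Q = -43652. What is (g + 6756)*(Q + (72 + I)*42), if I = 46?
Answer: -165464096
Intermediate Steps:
g = -2480 (g = 16410 - 18890 = -2480)
(g + 6756)*(Q + (72 + I)*42) = (-2480 + 6756)*(-43652 + (72 + 46)*42) = 4276*(-43652 + 118*42) = 4276*(-43652 + 4956) = 4276*(-38696) = -165464096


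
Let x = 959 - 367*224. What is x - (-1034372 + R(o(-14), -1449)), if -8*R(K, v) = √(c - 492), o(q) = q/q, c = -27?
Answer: 953123 + I*√519/8 ≈ 9.5312e+5 + 2.8477*I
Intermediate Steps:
o(q) = 1
R(K, v) = -I*√519/8 (R(K, v) = -√(-27 - 492)/8 = -I*√519/8)
x = -81249 (x = 959 - 82208 = -81249)
x - (-1034372 + R(o(-14), -1449)) = -81249 - (-1034372 - I*√519/8) = -81249 + (1034372 + I*√519/8) = 953123 + I*√519/8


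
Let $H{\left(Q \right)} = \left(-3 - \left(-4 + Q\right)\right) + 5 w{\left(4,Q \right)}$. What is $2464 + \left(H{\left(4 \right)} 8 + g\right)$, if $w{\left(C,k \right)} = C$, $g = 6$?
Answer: $2606$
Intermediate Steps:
$H{\left(Q \right)} = 21 - Q$ ($H{\left(Q \right)} = \left(-3 - \left(-4 + Q\right)\right) + 5 \cdot 4 = \left(-3 - \left(-4 + Q\right)\right) + 20 = \left(1 - Q\right) + 20 = 21 - Q$)
$2464 + \left(H{\left(4 \right)} 8 + g\right) = 2464 + \left(\left(21 - 4\right) 8 + 6\right) = 2464 + \left(17 \cdot 8 + 6\right) = 2464 + \left(136 + 6\right) = 2464 + 142 = 2606$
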